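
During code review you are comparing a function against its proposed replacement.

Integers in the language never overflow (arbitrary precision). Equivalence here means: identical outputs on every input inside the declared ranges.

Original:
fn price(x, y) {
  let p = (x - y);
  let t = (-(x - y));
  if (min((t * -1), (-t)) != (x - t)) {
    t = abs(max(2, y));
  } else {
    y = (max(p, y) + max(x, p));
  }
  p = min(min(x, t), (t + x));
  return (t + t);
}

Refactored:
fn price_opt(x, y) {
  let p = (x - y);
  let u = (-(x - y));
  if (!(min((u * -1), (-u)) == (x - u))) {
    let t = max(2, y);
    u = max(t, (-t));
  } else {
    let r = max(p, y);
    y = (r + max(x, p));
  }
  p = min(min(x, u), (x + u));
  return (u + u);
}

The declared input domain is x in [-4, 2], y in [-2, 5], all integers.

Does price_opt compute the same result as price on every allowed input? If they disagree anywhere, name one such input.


Comparing the listings, the differences include: min/max/abs usage differs; and local variable names differ; and boolean connective usage differs; and comparison usage differs; and statement counts differ.
As a probe, take x=2, y=3: price runs p = -1; t = 1; (min((t * -1), (-t)) != (x - t)) -> true; t = 3; p = 2; return 6; price_opt runs p = -1; u = 1; (!(min((u * -1), (-u)) == (x - u))) -> true; t = 3; u = 3; p = 2; return 6; both end at 6.
Across all 56 domain points the two functions coincide.
verdict: equivalent


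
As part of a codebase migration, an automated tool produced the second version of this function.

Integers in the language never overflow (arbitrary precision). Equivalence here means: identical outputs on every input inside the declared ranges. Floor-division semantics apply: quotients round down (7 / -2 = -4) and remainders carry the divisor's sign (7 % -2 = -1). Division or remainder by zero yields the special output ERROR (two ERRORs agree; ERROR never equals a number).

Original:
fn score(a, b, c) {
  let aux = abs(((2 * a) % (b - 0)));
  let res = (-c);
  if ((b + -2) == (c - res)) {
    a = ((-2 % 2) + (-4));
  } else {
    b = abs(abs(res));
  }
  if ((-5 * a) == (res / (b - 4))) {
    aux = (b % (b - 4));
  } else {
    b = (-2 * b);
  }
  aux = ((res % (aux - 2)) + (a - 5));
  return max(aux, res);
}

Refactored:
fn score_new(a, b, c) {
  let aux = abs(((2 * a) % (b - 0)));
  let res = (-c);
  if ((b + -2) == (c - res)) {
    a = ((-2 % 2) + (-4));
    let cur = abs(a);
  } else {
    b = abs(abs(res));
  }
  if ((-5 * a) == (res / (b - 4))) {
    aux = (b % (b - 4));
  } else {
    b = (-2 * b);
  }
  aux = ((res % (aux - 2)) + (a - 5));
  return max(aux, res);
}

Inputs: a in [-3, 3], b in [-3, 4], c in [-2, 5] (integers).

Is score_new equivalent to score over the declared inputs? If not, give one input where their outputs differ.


Behavior is preserved: although statement counts differ, and local variable names differ, and min/max/abs usage differs, the outputs never diverge.
As a probe, take a=-2, b=-1, c=-2: score runs aux = 0; res = 2; ((b + -2) == (c - res)) -> false; b = 2; ((-5 * a) == (res / (b - 4))) -> false; b = -4; aux = -7; return 2; score_new runs aux = 0; res = 2; ((b + -2) == (c - res)) -> false; b = 2; ((-5 * a) == (res / (b - 4))) -> false; b = -4; aux = -7; return 2; both end at 2.
Sweeping the whole domain (448 inputs) finds no disagreement.
verdict: equivalent


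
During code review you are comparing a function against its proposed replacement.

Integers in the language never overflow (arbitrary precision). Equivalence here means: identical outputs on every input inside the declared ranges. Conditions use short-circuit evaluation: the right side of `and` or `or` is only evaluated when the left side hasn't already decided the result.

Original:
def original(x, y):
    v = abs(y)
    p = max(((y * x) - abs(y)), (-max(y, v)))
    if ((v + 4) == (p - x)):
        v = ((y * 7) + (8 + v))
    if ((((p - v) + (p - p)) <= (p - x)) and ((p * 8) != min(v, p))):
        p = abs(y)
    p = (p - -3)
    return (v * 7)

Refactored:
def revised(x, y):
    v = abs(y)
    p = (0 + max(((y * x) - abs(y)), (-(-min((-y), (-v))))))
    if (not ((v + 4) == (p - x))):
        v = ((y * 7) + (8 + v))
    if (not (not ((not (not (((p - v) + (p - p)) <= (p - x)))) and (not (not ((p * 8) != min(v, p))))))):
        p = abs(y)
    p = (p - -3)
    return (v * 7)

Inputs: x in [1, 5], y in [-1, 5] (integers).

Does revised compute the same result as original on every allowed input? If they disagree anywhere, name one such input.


There is a counterexample at x=1, y=-1: 7 on one side, 14 on the other.
original: v=1, then p=-1, then ((v + 4) == (p - x)) is false, then ((((p - v) + (p - p)) <= (p - x)) and ((p * 8) != min(v, p))) is true, then p=1, then p=4, then returns 7
revised: v=1, then p=-1, then (not ((v + 4) == (p - x))) is true, then v=2, then (not (not ((not (not (((p - v) + (p - p)) <= (p - x)))) and (not (not ((p * 8) != min(v, p))))))) is true, then p=1, then p=4, then returns 14
verdict: not equivalent; witness: x=1, y=-1


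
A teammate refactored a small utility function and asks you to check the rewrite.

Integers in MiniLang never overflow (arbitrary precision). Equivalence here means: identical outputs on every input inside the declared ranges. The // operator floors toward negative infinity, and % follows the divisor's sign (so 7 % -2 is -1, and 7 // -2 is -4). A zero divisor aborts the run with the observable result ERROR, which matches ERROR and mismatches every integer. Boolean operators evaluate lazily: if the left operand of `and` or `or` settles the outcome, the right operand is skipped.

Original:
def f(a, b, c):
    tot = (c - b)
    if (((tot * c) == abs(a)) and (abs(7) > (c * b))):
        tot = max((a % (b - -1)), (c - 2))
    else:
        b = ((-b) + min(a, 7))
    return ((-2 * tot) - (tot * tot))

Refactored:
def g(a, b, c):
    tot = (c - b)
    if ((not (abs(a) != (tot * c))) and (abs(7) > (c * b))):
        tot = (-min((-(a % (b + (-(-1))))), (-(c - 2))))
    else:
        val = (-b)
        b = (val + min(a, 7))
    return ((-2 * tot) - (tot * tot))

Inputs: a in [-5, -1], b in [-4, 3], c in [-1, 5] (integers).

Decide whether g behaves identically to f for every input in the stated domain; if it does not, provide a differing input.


Although statement counts differ; also boolean connective usage differs; also arithmetic usage differs; also min/max/abs usage differs; also comparison usage differs; also local variable names differ, 280/280 inputs agree.
verdict: equivalent


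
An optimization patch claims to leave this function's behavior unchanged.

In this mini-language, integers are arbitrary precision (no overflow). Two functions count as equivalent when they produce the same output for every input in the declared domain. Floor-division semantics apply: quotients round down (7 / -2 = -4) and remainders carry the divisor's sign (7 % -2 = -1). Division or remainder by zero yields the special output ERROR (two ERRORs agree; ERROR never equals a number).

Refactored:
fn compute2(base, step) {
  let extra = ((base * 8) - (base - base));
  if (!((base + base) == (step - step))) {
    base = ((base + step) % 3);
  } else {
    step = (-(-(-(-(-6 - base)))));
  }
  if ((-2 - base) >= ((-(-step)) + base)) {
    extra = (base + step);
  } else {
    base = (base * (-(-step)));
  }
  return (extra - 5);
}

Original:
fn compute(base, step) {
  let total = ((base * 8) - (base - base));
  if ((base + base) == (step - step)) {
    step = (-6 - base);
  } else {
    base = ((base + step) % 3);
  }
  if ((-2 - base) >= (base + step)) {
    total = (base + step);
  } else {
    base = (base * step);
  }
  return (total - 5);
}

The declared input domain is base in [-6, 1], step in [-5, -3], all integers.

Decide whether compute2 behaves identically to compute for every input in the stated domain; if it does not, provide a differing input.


Although boolean connective usage differs; also local variable names differ, 24/24 inputs agree.
verdict: equivalent


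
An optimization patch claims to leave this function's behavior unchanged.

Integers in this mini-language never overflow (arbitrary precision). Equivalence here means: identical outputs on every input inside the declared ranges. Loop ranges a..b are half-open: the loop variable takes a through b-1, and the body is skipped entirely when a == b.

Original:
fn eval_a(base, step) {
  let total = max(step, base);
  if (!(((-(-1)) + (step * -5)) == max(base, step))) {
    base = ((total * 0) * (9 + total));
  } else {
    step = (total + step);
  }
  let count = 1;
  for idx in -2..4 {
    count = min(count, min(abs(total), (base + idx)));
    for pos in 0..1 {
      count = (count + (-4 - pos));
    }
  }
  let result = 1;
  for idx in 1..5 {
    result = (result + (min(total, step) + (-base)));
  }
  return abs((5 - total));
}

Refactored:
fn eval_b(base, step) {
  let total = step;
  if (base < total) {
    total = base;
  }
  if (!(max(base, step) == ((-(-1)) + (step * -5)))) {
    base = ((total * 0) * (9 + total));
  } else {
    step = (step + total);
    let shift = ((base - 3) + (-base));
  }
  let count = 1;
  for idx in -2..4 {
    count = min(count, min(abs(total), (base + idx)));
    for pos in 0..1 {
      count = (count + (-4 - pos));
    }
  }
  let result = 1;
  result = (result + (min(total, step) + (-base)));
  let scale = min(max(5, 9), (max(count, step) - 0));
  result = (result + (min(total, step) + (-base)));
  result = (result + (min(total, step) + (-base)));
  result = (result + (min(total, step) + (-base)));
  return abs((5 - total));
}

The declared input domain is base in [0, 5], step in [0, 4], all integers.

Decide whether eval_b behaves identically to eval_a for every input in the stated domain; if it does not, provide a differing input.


Consider the input base=0, step=1.
eval_a: total := 1 | (!(((-(-1)) + (step * -5)) == max(base, step))): true | base := 0 | count := 1 | iter idx=-2: | count := -2 | iter pos=0: | count := -6 | iter idx=-1: | count := -6 | iter pos=0: | count := -10 | iter idx=0: | count := -10 | iter pos=0: | count := -14 | iter idx=1: | count := -14 | iter pos=0: | count := -18 | iter idx=2: | count := -18 | iter pos=0: | count := -22 | iter idx=3: | count := -22 | iter pos=0: | count := -26 | result := 1 | iter idx=1: | result := 2 | iter idx=2: | result := 3 | iter idx=3: | result := 4 | iter idx=4: | result := 5 | result 4
eval_b: total := 1 | (base < total): true | total := 0 | (!(max(base, step) == ((-(-1)) + (step * -5)))): true | base := 0 | count := 1 | iter idx=-2: | count := -2 | iter pos=0: | count := -6 | iter idx=-1: | count := -6 | iter pos=0: | count := -10 | iter idx=0: | count := -10 | iter pos=0: | count := -14 | iter idx=1: | count := -14 | iter pos=0: | count := -18 | iter idx=2: | count := -18 | iter pos=0: | count := -22 | iter idx=3: | count := -22 | iter pos=0: | count := -26 | result := 1 | result := 1 | scale := 1 | result := 1 | result := 1 | result := 1 | result 5
4 and 5 differ, so these are not the same function on this domain.
verdict: not equivalent; witness: base=0, step=1


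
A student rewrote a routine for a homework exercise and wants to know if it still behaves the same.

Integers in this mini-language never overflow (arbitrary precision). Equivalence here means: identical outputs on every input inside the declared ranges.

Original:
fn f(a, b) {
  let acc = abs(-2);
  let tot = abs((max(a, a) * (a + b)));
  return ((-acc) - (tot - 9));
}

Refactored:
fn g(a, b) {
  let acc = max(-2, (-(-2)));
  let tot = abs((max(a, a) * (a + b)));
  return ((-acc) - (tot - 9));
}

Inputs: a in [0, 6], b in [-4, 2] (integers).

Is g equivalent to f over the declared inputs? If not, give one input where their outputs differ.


The two are interchangeable: constant usage differs, min/max/abs usage differs, and every declared input agrees.
Spot check at a=2, b=-2 — f: acc = 2; tot = 0; return 7. g: acc = 2; tot = 0; return 7. Both give 7.
Every one of the 49 inputs gives matching results.
verdict: equivalent


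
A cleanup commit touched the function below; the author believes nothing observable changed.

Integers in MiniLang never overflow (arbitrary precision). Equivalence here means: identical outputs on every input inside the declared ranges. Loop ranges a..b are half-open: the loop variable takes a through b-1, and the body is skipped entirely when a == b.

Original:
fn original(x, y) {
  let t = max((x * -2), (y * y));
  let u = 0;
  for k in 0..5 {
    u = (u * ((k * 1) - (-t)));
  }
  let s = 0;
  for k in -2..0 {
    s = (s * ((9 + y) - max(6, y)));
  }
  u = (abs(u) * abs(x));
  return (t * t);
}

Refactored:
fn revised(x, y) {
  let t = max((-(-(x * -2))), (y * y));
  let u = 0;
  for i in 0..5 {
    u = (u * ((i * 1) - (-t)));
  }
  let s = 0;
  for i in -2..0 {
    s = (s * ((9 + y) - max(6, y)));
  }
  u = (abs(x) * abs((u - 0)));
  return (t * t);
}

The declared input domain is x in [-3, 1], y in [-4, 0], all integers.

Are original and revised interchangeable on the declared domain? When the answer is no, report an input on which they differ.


The two versions differ — the changes include constant usage differs, local variable names differ, arithmetic usage differs.
Spot check at x=-1, y=-4 — original: t becomes 16; next u becomes 0; next at k=0:; next u becomes 0; next at k=1:; next u becomes 0; next at k=2:; next u becomes 0; next at k=3:; next u becomes 0; next at k=4:; next u becomes 0; next s becomes 0; next at k=-2:; next s becomes 0; next at k=-1:; next s becomes 0; next u becomes 0; next final value 256. revised: t becomes 16; next u becomes 0; next at i=0:; next u becomes 0; next at i=1:; next u becomes 0; next at i=2:; next u becomes 0; next at i=3:; next u becomes 0; next at i=4:; next u becomes 0; next s becomes 0; next at i=-2:; next s becomes 0; next at i=-1:; next s becomes 0; next u becomes 0; next final value 256. Both give 256.
Across all 25 domain points the two functions coincide.
verdict: equivalent


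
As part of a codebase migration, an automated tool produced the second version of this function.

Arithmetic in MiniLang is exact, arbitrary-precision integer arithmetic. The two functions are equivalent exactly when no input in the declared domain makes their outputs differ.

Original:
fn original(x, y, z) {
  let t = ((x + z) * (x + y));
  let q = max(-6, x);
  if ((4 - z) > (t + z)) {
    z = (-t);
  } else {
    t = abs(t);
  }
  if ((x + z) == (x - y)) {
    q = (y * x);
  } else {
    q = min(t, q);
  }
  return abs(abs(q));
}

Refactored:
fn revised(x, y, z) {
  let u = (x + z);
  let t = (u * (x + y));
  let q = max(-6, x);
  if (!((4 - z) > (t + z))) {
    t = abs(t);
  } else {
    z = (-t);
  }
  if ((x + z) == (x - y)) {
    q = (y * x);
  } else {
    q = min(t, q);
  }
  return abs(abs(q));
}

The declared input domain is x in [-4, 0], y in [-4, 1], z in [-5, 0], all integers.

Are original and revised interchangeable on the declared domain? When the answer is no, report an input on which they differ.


Side by side, the visible changes include: local variable names differ, and boolean connective usage differs, and statement counts differ.
Tracing x=-1, y=-1, z=-1: original: t=4, then q=-1, then ((4 - z) > (t + z)) is true, then z=-4, then ((x + z) == (x - y)) is false, then q=-1, then returns 1 | revised: u=-2, then t=4, then q=-1, then (!((4 - z) > (t + z))) is false, then z=-4, then ((x + z) == (x - y)) is false, then q=-1, then returns 1 — matching result 1.
Across all 180 domain points the two functions coincide.
verdict: equivalent


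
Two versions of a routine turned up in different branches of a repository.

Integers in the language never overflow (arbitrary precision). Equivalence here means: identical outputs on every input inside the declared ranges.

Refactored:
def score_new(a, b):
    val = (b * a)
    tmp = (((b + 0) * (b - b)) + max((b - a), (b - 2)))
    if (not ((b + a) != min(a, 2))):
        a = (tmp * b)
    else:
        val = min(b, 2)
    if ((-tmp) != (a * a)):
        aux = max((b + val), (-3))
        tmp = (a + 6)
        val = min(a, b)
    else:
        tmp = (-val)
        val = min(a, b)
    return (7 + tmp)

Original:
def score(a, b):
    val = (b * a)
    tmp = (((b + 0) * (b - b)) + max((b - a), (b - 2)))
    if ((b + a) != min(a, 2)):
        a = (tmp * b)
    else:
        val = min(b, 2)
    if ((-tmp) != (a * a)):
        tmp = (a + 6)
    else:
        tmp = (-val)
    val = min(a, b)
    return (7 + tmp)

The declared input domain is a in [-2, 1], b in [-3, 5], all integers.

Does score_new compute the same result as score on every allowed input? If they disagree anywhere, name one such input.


There is a counterexample at a=-2, b=-3: 16 on one side, 11 on the other.
score: val becomes 6; next tmp becomes -1; next ((b + a) != min(a, 2)) evaluates to true; next a becomes 3; next ((-tmp) != (a * a)) evaluates to true; next tmp becomes 9; next val becomes -3; next final value 16
score_new: val becomes 6; next tmp becomes -1; next (not ((b + a) != min(a, 2))) evaluates to false; next val becomes -3; next ((-tmp) != (a * a)) evaluates to true; next aux becomes -3; next tmp becomes 4; next val becomes -3; next final value 11
verdict: not equivalent; witness: a=-2, b=-3


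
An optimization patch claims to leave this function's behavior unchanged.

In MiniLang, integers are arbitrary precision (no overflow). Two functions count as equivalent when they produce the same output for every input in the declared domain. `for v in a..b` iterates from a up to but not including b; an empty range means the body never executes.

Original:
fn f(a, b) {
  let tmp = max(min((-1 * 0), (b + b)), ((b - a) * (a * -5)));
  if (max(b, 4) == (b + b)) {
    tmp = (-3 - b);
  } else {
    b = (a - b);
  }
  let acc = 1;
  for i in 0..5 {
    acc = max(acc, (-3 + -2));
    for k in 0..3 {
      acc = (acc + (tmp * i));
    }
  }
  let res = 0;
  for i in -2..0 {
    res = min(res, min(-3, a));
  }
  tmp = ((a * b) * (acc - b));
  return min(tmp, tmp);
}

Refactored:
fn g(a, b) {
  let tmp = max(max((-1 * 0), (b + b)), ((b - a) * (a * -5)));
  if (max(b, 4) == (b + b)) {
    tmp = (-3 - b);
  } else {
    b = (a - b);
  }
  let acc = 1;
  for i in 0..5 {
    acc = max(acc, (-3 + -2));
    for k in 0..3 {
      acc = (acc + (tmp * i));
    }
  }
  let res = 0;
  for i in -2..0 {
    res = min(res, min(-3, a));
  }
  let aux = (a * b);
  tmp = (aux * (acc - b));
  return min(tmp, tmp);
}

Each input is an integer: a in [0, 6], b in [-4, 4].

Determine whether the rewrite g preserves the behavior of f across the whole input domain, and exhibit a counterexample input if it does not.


Consider the input a=1, b=3.
f: tmp becomes 0; next (max(b, 4) == (b + b)) evaluates to false; next b becomes -2; next acc becomes 1; next at i=0:; next acc becomes 1; next at k=0:; next acc becomes 1; next at k=1:; next acc becomes 1; next at k=2:; next acc becomes 1; next at i=1:; next acc becomes 1; next at k=0:; next acc becomes 1; next at k=1:; next acc becomes 1; next at k=2:; next acc becomes 1; next at i=2:; next acc becomes 1; next at k=0:; next acc becomes 1; next at k=1:; next acc becomes 1; next at k=2:; next acc becomes 1; next at i=3:; next acc becomes 1; next at k=0:; next acc becomes 1; next at k=1:; next acc becomes 1; next at k=2:; next acc becomes 1; next at i=4:; next acc becomes 1; next at k=0:; next acc becomes 1; next at k=1:; next acc becomes 1; next at k=2:; next acc becomes 1; next res becomes 0; next at i=-2:; next res becomes -3; next at i=-1:; next res becomes -3; next tmp becomes -6; next final value -6
g: tmp becomes 6; next (max(b, 4) == (b + b)) evaluates to false; next b becomes -2; next acc becomes 1; next at i=0:; next acc becomes 1; next at k=0:; next acc becomes 1; next at k=1:; next acc becomes 1; next at k=2:; next acc becomes 1; next at i=1:; next acc becomes 1; next at k=0:; next acc becomes 7; next at k=1:; next acc becomes 13; next at k=2:; next acc becomes 19; next at i=2:; next acc becomes 19; next at k=0:; next acc becomes 31; next at k=1:; next acc becomes 43; next at k=2:; next acc becomes 55; next at i=3:; next acc becomes 55; next at k=0:; next acc becomes 73; next at k=1:; next acc becomes 91; next at k=2:; next acc becomes 109; next at i=4:; next acc becomes 109; next at k=0:; next acc becomes 133; next at k=1:; next acc becomes 157; next at k=2:; next acc becomes 181; next res becomes 0; next at i=-2:; next res becomes -3; next at i=-1:; next res becomes -3; next aux becomes -2; next tmp becomes -366; next final value -366
-6 against -366: the behavior changed.
verdict: not equivalent; witness: a=1, b=3


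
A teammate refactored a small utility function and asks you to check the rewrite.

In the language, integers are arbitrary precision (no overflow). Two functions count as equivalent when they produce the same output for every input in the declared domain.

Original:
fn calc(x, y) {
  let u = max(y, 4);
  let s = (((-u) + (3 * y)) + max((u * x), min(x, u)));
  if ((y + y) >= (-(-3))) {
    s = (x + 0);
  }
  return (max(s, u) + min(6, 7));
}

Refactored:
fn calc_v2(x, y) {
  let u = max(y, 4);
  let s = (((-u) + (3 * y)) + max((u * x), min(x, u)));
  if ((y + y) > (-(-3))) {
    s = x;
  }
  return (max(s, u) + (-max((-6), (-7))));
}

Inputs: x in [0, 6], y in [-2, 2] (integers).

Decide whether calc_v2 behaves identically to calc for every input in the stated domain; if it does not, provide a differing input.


Equivalent. The suspicious edit (`((y + y) >= (-(-3)))` became `((y + y) > (-(-3)))`) never changes the result for any input inside the declared domain.
Every one of the 35 inputs gives matching results.
As a probe, take x=2, y=0: calc runs u becomes 4; next s becomes 4; next ((y + y) >= (-(-3))) evaluates to false; next final value 10; calc_v2 runs u becomes 4; next s becomes 4; next ((y + y) > (-(-3))) evaluates to false; next final value 10; both end at 10.
verdict: equivalent


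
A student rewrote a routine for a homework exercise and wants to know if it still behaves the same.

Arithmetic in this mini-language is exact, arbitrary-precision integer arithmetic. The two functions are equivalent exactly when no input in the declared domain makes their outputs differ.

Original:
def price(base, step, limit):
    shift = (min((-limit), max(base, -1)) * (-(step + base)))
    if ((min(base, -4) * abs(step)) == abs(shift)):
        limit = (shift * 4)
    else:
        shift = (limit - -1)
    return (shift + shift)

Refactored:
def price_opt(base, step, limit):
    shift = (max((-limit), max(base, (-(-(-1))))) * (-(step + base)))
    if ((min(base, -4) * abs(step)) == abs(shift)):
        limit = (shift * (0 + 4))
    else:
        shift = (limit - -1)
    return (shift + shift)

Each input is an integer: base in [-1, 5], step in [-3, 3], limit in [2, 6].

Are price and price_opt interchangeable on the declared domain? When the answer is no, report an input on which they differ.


Equivalent. One difference looks behavioral, but it never changes the outcome for any declared input.
An exhaustive pass over the 245 declared inputs shows identical outputs.
One worked example (base=4, step=2, limit=3) — price: shift=18, then ((min(base, -4) * abs(step)) == abs(shift)) is false, then shift=4, then returns 8; price_opt: shift=-24, then ((min(base, -4) * abs(step)) == abs(shift)) is false, then shift=4, then returns 8; agreement on 8.
verdict: equivalent


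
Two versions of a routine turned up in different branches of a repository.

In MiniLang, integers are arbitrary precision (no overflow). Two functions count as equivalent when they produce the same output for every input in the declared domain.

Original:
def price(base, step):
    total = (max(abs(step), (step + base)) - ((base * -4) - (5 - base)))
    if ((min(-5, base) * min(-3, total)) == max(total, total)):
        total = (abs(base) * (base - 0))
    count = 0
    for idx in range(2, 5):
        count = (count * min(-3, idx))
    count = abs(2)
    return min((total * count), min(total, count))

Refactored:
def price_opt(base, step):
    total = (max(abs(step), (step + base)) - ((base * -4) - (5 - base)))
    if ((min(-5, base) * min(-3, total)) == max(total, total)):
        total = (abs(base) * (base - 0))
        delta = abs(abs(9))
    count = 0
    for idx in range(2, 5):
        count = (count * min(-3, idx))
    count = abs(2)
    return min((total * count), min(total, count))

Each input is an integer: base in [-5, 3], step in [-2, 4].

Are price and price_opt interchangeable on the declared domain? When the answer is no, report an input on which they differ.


Reading the diff, among the changes: constant usage differs, plus statement counts differ, plus local variable names differ, plus min/max/abs usage differs.
One worked example (base=-4, step=3) — price: total becomes -4; next ((min(-5, base) * min(-3, total)) == max(total, total)) evaluates to false; next count becomes 0; next at idx=2:; next count becomes 0; next at idx=3:; next count becomes 0; next at idx=4:; next count becomes 0; next count becomes 2; next final value -8; price_opt: total becomes -4; next ((min(-5, base) * min(-3, total)) == max(total, total)) evaluates to false; next count becomes 0; next at idx=2:; next count becomes 0; next at idx=3:; next count becomes 0; next at idx=4:; next count becomes 0; next count becomes 2; next final value -8; agreement on -8.
An exhaustive pass over the 63 declared inputs shows identical outputs.
verdict: equivalent


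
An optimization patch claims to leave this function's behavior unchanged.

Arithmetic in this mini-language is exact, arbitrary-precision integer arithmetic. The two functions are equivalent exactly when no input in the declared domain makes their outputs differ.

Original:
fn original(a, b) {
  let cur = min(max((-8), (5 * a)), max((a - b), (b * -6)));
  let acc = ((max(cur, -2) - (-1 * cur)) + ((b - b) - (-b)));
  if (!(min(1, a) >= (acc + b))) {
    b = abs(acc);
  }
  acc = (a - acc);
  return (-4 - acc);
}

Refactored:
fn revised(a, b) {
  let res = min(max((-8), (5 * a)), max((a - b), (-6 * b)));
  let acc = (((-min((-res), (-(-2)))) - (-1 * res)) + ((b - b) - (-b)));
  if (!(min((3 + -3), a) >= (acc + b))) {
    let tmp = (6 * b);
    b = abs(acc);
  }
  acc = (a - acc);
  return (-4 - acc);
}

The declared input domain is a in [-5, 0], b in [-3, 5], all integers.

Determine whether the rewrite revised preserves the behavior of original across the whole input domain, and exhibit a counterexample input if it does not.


Equivalent. The suspicious-looking change has no observable effect anywhere in the declared ranges.
Sweeping the whole domain (54 inputs) finds no disagreement.
Tracing a=-3, b=3: original: cur := -8 | acc := -7 | (!(min(1, a) >= (acc + b))): false | acc := 4 | result -8 | revised: res := -8 | acc := -7 | (!(min((3 + -3), a) >= (acc + b))): false | acc := 4 | result -8 — matching result -8.
verdict: equivalent


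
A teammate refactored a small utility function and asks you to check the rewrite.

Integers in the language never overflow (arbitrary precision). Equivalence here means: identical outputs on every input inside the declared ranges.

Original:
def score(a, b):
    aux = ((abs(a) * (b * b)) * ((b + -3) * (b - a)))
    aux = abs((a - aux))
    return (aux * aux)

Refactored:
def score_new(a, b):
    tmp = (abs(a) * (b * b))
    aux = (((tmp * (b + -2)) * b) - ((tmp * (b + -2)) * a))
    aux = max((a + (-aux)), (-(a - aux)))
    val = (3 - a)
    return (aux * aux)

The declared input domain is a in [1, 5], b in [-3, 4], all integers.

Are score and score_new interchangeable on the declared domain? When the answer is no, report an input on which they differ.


Not equivalent: a=1, b=-3 separates them (46225 vs 32041).
score: aux := 216 | aux := 215 | result 46225
score_new: tmp := 9 | aux := 180 | aux := 179 | val := 2 | result 32041
verdict: not equivalent; witness: a=1, b=-3


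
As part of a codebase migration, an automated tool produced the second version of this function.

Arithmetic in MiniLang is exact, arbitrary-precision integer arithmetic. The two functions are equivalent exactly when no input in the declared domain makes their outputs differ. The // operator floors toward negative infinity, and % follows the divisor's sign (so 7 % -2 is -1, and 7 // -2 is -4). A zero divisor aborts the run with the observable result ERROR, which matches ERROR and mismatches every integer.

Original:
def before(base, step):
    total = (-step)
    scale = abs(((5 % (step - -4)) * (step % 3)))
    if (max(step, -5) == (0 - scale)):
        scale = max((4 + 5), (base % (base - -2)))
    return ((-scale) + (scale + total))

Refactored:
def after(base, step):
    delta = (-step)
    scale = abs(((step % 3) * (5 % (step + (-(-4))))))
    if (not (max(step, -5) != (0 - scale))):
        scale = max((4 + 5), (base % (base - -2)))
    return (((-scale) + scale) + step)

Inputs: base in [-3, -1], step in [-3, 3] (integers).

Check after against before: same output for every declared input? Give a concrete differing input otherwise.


Not equivalent: base=-3, step=-3 separates them (3 vs -3).
before: total = 3; scale = 0; (max(step, -5) == (0 - scale)) -> false; return 3
after: delta = 3; scale = 0; (not (max(step, -5) != (0 - scale))) -> false; return -3
verdict: not equivalent; witness: base=-3, step=-3


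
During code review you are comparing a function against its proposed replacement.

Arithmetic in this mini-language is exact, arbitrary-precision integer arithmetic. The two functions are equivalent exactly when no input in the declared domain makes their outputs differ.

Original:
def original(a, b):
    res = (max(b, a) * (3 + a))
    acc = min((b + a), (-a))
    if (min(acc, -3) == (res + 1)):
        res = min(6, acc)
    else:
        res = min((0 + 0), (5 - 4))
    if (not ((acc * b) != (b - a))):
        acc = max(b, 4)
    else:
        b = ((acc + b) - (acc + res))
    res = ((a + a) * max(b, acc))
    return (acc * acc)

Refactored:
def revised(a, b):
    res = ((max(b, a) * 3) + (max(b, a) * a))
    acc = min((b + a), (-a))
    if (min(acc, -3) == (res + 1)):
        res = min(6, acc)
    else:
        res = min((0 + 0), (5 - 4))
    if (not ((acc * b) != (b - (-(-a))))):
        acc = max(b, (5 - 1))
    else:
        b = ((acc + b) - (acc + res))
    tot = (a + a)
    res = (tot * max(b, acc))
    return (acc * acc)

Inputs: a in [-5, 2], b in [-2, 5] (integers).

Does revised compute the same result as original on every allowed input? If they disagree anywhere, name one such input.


Comparing the listings, the differences include: arithmetic usage differs; also local variable names differ; also min/max/abs usage differs; also statement counts differ; also constant usage differs.
One worked example (a=-4, b=2) — original: res := -2 | acc := -2 | (min(acc, -3) == (res + 1)): false | res := 0 | (not ((acc * b) != (b - a))): false | b := 2 | res := -16 | result 4; revised: res := -2 | acc := -2 | (min(acc, -3) == (res + 1)): false | res := 0 | (not ((acc * b) != (b - (-(-a))))): false | b := 2 | tot := -8 | res := -16 | result 4; agreement on 4.
Sweeping the whole domain (64 inputs) finds no disagreement.
verdict: equivalent


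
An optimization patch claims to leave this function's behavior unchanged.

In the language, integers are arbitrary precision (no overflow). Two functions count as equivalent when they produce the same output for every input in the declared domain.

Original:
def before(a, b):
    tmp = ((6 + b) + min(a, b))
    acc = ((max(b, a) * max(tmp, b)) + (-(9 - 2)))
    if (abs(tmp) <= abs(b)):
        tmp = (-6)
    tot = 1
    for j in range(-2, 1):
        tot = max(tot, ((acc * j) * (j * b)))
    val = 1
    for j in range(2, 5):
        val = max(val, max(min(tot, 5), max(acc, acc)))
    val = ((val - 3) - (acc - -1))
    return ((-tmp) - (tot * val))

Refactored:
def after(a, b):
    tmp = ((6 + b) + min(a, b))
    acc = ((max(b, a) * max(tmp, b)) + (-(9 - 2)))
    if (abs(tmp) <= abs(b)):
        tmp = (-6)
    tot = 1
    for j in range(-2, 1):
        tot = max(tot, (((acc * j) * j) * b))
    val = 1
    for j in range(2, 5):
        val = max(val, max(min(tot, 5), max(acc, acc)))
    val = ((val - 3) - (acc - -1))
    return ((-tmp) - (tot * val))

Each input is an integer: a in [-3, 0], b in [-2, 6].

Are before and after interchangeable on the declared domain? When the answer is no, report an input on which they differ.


Changes here: same computation, different form; the full 36-point sweep finds no disagreement.
verdict: equivalent


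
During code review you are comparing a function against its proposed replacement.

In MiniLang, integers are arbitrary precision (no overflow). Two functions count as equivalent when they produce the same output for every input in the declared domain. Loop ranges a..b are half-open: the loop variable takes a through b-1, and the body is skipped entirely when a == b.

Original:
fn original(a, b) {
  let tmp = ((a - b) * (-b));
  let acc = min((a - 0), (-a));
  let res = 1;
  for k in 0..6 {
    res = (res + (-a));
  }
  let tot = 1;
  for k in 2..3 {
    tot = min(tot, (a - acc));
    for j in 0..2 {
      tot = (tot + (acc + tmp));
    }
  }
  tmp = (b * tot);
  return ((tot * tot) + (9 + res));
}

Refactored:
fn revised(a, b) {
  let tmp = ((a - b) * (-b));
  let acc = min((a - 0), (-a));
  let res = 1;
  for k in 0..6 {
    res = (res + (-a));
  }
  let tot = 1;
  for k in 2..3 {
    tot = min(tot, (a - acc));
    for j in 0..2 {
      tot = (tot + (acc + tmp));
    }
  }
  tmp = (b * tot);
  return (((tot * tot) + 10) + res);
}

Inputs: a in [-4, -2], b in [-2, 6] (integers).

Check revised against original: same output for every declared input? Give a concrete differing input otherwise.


Consider the input a=-4, b=-2.
original: tmp := -4 | acc := -4 | res := 1 | iter k=0: | res := 5 | iter k=1: | res := 9 | iter k=2: | res := 13 | iter k=3: | res := 17 | iter k=4: | res := 21 | iter k=5: | res := 25 | tot := 1 | iter k=2: | tot := 0 | iter j=0: | tot := -8 | iter j=1: | tot := -16 | tmp := 32 | result 290
revised: tmp := -4 | acc := -4 | res := 1 | iter k=0: | res := 5 | iter k=1: | res := 9 | iter k=2: | res := 13 | iter k=3: | res := 17 | iter k=4: | res := 21 | iter k=5: | res := 25 | tot := 1 | iter k=2: | tot := 0 | iter j=0: | tot := -8 | iter j=1: | tot := -16 | tmp := 32 | result 291
290 against 291: the behavior changed.
verdict: not equivalent; witness: a=-4, b=-2


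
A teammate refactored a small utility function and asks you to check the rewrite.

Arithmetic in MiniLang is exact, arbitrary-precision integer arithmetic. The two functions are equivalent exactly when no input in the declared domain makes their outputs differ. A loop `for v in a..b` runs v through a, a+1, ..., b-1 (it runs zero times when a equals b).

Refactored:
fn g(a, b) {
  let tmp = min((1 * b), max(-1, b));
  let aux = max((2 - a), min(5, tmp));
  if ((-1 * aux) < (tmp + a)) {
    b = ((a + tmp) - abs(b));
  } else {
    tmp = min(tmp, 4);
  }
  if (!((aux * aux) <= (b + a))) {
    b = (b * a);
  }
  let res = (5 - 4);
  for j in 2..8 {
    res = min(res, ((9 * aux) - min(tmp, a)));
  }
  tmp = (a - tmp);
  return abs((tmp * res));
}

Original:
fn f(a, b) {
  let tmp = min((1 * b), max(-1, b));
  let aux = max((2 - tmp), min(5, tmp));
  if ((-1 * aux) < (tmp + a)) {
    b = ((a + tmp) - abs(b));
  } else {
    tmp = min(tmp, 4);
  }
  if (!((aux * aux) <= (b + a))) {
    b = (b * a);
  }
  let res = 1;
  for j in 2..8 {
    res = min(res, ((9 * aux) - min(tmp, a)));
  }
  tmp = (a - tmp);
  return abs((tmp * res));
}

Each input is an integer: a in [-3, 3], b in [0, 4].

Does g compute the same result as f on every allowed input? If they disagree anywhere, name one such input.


Not equivalent: a=2, b=0 separates them (2 vs 0).
f: tmp := 0 | aux := 2 | ((-1 * aux) < (tmp + a)): true | b := 2 | (!((aux * aux) <= (b + a))): false | res := 1 | iter j=2: | res := 1 | iter j=3: | res := 1 | iter j=4: | res := 1 | iter j=5: | res := 1 | iter j=6: | res := 1 | iter j=7: | res := 1 | tmp := 2 | result 2
g: tmp := 0 | aux := 0 | ((-1 * aux) < (tmp + a)): true | b := 2 | (!((aux * aux) <= (b + a))): false | res := 1 | iter j=2: | res := 0 | iter j=3: | res := 0 | iter j=4: | res := 0 | iter j=5: | res := 0 | iter j=6: | res := 0 | iter j=7: | res := 0 | tmp := 2 | result 0
verdict: not equivalent; witness: a=2, b=0


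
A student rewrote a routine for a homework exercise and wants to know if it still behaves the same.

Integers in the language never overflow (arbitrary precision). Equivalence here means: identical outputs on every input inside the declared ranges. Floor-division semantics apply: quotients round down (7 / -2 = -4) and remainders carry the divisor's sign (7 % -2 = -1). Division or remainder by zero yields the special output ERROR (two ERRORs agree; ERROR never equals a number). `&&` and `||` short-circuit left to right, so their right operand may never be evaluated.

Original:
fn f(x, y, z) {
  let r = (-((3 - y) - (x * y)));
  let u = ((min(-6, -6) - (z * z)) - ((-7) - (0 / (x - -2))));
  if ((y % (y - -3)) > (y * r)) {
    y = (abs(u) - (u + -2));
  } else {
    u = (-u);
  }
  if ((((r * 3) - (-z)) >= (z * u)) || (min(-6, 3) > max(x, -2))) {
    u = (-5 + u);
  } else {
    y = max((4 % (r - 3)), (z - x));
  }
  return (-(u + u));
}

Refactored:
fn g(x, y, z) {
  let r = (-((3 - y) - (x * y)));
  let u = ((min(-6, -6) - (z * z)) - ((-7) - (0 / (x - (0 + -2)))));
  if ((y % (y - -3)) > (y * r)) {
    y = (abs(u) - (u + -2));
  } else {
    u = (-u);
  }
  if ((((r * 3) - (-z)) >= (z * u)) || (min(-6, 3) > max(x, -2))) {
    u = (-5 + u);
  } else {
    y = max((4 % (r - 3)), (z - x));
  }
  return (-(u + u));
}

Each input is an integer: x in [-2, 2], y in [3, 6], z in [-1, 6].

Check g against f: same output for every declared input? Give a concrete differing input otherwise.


Comparing the listings, the differences include: constant usage differs, and arithmetic usage differs.
Spot check at x=0, y=3, z=1 — f: r = 0; u = 0; ((y % (y - -3)) > (y * r)) -> true; y = 2; ((((r * 3) - (-z)) >= (z * u)) || (min(-6, 3) > max(x, -2))) -> true; u = -5; return 10. g: r = 0; u = 0; ((y % (y - -3)) > (y * r)) -> true; y = 2; ((((r * 3) - (-z)) >= (z * u)) || (min(-6, 3) > max(x, -2))) -> true; u = -5; return 10. Both give 10.
Checked all 160 inputs in the declared domain: the outputs agree on every one.
verdict: equivalent


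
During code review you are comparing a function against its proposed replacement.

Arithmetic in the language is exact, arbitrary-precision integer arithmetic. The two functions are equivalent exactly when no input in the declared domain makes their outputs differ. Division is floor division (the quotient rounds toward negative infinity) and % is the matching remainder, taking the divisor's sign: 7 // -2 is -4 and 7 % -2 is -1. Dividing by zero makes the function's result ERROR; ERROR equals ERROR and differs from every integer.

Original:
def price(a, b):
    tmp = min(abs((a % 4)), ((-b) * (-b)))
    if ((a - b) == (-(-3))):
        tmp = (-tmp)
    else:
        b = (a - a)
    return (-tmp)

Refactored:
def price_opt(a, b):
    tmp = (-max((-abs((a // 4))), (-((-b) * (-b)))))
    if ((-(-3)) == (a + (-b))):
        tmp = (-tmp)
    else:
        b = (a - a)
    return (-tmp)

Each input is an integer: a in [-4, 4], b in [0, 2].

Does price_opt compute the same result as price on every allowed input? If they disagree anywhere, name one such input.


Evaluate both at a=-4, b=1.
price: tmp := 0 | ((a - b) == (-(-3))): false | b := 0 | result 0
price_opt: tmp := 1 | ((-(-3)) == (a + (-b))): false | b := 0 | result -1
0 != -1, so the rewrite changes behavior.
verdict: not equivalent; witness: a=-4, b=1


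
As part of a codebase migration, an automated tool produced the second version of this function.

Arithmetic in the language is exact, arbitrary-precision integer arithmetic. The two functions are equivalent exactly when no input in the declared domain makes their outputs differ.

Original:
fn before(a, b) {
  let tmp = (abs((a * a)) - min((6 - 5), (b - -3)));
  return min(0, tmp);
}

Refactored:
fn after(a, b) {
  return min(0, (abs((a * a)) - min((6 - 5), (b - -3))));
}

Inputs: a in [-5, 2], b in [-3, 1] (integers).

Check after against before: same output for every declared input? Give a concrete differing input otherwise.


Equivalent — the differences include statement counts differ, plus local variable names differ, yet no declared input distinguishes the two.
One worked example (a=-2, b=-2) — before: tmp becomes 3; next final value 0; after: final value 0; agreement on 0.
Checked all 40 inputs in the declared domain: the outputs agree on every one.
verdict: equivalent
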